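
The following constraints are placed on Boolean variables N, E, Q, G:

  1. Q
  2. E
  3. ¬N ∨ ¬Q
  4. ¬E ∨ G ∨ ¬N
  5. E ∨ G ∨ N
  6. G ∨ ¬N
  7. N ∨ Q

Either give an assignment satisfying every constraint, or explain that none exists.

Unit clause (Q) forces Q = True.
Unit clause (E) forces E = True.
In (¬N ∨ ¬Q) only ¬N is left, so N = False.
Set G = False.
All clauses satisfied.

N = False, E = True, Q = True, G = False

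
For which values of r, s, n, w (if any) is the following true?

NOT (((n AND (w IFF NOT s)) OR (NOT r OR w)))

r: True, s: False, n: False, w: False

  NOT (((n AND (w IFF NOT s)) OR (NOT r OR w))) = True
    (n AND (w IFF NOT s)) OR (NOT r OR w) = False
      n AND (w IFF NOT s) = False
        w IFF NOT s = False
          NOT s = True
      NOT r OR w = False
        NOT r = False
The formula evaluates to True.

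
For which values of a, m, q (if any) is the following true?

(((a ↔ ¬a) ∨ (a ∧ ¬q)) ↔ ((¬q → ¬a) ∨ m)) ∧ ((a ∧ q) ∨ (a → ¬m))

UNSATISFIABLE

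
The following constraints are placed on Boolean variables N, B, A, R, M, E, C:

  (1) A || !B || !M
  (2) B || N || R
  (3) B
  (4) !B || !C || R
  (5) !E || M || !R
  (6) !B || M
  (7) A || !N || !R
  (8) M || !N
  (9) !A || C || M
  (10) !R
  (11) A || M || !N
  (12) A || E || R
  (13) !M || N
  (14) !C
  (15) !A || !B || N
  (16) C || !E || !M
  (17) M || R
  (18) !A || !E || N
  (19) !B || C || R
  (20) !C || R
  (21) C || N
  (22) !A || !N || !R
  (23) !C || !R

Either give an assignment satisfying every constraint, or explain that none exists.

Case R = True:
  Clause (!R) is falsified — contradiction.
Case R = False:
  (B) forces B = True.
  (!B || !C || R) forces C = False.
  Clause (!B || C || R) is falsified — contradiction.
Both cases fail, so the formula is unsatisfiable.

UNSATISFIABLE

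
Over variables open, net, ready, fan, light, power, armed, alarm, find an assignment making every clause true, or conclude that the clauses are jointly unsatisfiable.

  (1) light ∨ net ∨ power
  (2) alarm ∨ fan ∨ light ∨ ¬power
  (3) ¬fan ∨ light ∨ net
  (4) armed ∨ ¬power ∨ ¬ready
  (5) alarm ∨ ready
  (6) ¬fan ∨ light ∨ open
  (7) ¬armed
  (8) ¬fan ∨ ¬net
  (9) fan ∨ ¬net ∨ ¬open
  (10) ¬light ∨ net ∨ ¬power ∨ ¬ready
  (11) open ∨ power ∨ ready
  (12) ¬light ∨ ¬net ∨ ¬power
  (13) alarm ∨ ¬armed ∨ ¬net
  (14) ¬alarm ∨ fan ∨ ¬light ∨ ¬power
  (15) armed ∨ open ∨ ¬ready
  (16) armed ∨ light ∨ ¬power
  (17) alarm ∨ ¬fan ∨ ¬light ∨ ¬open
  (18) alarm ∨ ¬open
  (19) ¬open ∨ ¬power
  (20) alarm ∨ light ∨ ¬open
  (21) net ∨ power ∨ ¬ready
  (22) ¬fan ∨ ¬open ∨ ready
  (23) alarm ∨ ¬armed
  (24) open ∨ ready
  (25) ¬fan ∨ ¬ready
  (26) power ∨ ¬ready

open: True, net: False, ready: False, fan: False, light: True, power: False, armed: False, alarm: True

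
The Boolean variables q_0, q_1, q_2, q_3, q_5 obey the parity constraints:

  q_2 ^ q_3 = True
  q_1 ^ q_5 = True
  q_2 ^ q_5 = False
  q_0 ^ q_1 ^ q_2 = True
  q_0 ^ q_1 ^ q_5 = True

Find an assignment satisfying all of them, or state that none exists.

q_0 = False; q_1 = True; q_2 = False; q_3 = True; q_5 = False

q_2 ^ q_3 = F ^ T = True ✓
q_1 ^ q_5 = T ^ F = True ✓
q_2 ^ q_5 = F ^ F = False ✓
q_0 ^ q_1 ^ q_2 = F ^ T ^ F = True ✓
q_0 ^ q_1 ^ q_5 = F ^ T ^ F = True ✓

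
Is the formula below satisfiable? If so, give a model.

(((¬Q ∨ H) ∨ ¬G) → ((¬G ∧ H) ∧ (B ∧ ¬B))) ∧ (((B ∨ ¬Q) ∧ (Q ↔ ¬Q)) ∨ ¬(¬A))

H: False, G: True, Q: True, B: True, A: True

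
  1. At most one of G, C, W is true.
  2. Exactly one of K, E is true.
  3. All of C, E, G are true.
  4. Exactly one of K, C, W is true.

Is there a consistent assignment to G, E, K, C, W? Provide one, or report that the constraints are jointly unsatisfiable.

Unsatisfiable — no assignment works.

Case G = True:
  (1) with G=T forces C = False.
  Constraint (3) is violated (C=F) — contradiction.
Case G = False:
  Constraint (3) is violated (G=F) — contradiction.
Both cases fail — unsatisfiable.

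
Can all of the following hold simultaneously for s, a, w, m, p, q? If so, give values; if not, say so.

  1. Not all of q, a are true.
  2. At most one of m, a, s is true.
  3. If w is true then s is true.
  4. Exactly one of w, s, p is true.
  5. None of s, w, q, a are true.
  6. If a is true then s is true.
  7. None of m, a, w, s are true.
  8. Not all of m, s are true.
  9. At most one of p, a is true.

s: False, a: False, w: False, m: False, p: True, q: False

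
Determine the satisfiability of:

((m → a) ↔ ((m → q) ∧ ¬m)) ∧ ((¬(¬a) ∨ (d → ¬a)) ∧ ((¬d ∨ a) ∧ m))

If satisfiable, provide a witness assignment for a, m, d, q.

a: False, m: True, d: False, q: True

  (m → a) ↔ ((m → q) ∧ ¬m) = True
    m → a = False
    (m → q) ∧ ¬m = False
      m → q = True
      ¬m = False
  (¬(¬a) ∨ (d → ¬a)) ∧ ((¬d ∨ a) ∧ m) = True
    ¬(¬a) ∨ (d → ¬a) = True
      ¬(¬a) = False
        ¬a = True
      d → ¬a = True
        ¬a = True
    (¬d ∨ a) ∧ m = True
      ¬d ∨ a = True
        ¬d = True
Both conjuncts True, so the formula holds.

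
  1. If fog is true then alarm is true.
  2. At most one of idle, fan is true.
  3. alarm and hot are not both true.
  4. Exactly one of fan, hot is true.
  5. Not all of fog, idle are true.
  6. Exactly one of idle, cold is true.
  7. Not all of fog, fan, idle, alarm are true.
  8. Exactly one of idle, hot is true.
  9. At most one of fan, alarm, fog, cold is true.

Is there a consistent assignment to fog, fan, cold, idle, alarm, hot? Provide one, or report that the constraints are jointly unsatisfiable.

fog=F, fan=F, cold=T, idle=F, alarm=F, hot=T

  (1) fog=F ⇒ alarm: vacuous ✓
  (2) {idle, fan}: 0 true — at most one ✓
  (3) alarm=F, hot=T — not both ✓
  (4) {fan, hot}: 1 true — exactly one ✓
  (5) {fog, idle}: 0/2 true — not all ✓
  (6) {idle, cold}: 1 true — exactly one ✓
  (7) {fog, fan, idle, alarm}: 0/4 true — not all ✓
  (8) {idle, hot}: 1 true — exactly one ✓
  (9) {fan, alarm, fog, cold}: 1 true — at most one ✓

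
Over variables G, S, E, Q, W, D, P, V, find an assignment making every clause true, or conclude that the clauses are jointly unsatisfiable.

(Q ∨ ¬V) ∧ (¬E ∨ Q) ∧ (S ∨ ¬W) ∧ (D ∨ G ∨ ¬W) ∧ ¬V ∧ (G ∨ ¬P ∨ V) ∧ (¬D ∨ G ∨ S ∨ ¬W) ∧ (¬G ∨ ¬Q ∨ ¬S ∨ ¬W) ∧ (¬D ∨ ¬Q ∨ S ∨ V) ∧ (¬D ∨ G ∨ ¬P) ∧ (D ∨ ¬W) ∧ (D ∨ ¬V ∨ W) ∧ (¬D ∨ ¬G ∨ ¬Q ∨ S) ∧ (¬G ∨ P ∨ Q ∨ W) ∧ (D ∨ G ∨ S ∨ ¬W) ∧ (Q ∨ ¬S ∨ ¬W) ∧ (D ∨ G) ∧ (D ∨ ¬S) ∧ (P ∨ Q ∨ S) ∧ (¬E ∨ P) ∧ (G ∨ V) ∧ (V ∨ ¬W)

Unit clause (¬V) forces V = False.
In (G ∨ V) only G is left, so G = True.
In (V ∨ ¬W) only ¬W is left, so W = False.
Set S = True.
  then (D ∨ ¬S) forces D = True.
Set E = True.
  then (¬E ∨ Q) forces Q = True.
  then (¬E ∨ P) forces P = True.
All clauses satisfied.

G: True; S: True; E: True; Q: True; W: False; D: True; P: True; V: False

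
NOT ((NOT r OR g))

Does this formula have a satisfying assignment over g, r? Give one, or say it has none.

g: False; r: True

  NOT ((NOT r OR g)) = True
    NOT r OR g = False
      NOT r = False
The formula evaluates to True.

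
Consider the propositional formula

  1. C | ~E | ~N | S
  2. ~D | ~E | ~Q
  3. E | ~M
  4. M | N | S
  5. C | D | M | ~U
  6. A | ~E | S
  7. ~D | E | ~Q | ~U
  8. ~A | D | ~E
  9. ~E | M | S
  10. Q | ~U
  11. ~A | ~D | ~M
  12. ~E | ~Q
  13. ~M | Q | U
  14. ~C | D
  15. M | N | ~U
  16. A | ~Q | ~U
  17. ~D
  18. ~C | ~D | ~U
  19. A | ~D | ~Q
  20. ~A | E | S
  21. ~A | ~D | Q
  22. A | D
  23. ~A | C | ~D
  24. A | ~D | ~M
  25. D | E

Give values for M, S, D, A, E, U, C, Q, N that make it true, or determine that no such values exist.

Unsatisfiable — no assignment works.

Case D = True:
  Clause (~D) is falsified — contradiction.
Case D = False:
  (~C | D) forces C = False.
  (A | D) forces A = True.
  (~A | D | ~E) forces E = False.
  Clause (D | E) is falsified — contradiction.
Both cases fail, so the formula is unsatisfiable.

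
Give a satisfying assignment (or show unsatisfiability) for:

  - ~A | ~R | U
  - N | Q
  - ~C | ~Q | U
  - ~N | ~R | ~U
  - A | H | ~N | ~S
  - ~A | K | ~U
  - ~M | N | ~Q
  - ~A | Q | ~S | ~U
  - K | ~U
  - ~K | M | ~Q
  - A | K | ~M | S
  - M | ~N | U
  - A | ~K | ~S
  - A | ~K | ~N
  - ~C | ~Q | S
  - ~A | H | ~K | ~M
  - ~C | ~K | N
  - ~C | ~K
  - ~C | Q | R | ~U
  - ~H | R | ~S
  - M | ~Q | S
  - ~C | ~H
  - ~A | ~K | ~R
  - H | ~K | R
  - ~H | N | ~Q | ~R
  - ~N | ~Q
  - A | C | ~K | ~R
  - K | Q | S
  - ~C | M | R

Set M = False.
Set A = False.
Set Q = True.
  then (~K | M | ~Q) forces K = False.
  then (M | ~Q | S) forces S = True.
  then (~N | ~Q) forces N = False.
  then (K | ~U) forces U = False.
  then (~C | ~Q | U) forces C = False.
Try H = True:
  (~H | R | ~S) forces R = True.
  clause (~H | N | ~Q | ~R) is falsified — backtrack.
So H = False.
Set R = False.
All clauses satisfied.

M = False, A = False, Q = True, H = False, U = False, N = False, C = False, S = True, R = False, K = False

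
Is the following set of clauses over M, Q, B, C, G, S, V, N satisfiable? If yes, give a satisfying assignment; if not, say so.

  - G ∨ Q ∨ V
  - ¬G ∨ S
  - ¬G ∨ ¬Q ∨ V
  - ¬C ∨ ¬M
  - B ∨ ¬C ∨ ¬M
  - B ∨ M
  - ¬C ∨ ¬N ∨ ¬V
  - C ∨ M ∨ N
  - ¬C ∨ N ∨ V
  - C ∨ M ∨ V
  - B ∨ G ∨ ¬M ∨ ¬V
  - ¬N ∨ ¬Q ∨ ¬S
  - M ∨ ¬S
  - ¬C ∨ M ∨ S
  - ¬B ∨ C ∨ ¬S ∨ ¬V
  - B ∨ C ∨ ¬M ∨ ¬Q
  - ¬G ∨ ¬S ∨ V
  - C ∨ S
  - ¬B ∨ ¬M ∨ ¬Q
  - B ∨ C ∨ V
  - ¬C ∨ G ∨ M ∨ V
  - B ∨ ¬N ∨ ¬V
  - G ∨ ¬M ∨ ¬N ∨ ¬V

Try M = False:
  (B ∨ M) forces B = True.
  (M ∨ ¬S) forces S = False.
  (¬G ∨ S) forces G = False.
  (¬C ∨ M ∨ S) forces C = False.
  clause (C ∨ S) is falsified — backtrack.
So M = True.
  then (¬C ∨ ¬M) forces C = False.
  then (C ∨ S) forces S = True.
Try Q = True:
  (¬N ∨ ¬Q ∨ ¬S) forces N = False.
  (B ∨ C ∨ ¬M ∨ ¬Q) forces B = True.
  clause (¬B ∨ ¬M ∨ ¬Q) is falsified — backtrack.
So Q = False.
Try B = True:
  (¬B ∨ C ∨ ¬S ∨ ¬V) forces V = False.
  (G ∨ Q ∨ V) forces G = True.
  clause (¬G ∨ ¬S ∨ V) is falsified — backtrack.
So B = False.
  then (B ∨ C ∨ V) forces V = True.
  then (B ∨ ¬N ∨ ¬V) forces N = False.
  then (B ∨ G ∨ ¬M ∨ ¬V) forces G = True.
All clauses satisfied.

M = True, Q = False, B = False, C = False, G = True, S = True, V = True, N = False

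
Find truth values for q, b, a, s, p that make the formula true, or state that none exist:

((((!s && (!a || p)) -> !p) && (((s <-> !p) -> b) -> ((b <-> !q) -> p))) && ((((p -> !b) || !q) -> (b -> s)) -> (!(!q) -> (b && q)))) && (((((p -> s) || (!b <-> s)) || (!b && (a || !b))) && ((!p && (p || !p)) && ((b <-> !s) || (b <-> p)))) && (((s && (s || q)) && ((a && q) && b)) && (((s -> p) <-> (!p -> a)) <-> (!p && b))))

Case p = True: the conjunct !p is False.
Case p = False: the formula simplifies to (((s -> b) -> !((b <-> !q))) && ((b -> s) -> (!(!q) -> (b && q)))) && (((b <-> !s) || !b) && (((s && (s || q)) && ((a && q) && b)) && ((!s <-> a) <-> b))).
  b = True: simplifies to (!(!q) && (s -> (!(!q) -> q))) && (!s && (((s && (s || q)) && (a && q)) && (!s <-> a))).
    s = True: the conjunct !s is False.
    s = False: the conjunct s is False.
  b = False: the conjunct b is False.
Both cases fail — unsatisfiable.

No satisfying assignment exists.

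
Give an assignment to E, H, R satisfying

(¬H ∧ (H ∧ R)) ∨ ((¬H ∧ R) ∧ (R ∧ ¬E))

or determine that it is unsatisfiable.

E = False, H = False, R = True

  (¬H ∧ (H ∧ R)) ∨ ((¬H ∧ R) ∧ (R ∧ ¬E)) = True
    ¬H ∧ (H ∧ R) = False
      ¬H = True
      H ∧ R = False
    (¬H ∧ R) ∧ (R ∧ ¬E) = True
      ¬H ∧ R = True
        ¬H = True
      R ∧ ¬E = True
        ¬E = True
The formula evaluates to True.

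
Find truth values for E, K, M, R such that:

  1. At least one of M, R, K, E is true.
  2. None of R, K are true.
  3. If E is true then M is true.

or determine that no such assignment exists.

E = True, K = False, M = True, R = False

  (1) {M, R, K, E}: 2 true — at least one ✓
  (2) {R, K}: 0 true — none ✓
  (3) E=T ⇒ M: T ✓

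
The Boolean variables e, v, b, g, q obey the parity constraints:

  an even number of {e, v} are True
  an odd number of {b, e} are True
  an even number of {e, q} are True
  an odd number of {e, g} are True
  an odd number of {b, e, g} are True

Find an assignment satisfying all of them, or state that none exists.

e: True; v: True; b: False; g: False; q: True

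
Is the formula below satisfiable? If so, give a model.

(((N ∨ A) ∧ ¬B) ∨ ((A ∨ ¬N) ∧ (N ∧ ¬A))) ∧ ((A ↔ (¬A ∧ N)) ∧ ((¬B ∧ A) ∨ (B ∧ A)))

Unsatisfiable

Case A = True: the conjunct A ↔ (¬A ∧ N) becomes True ↔ (False ∧ N) = False.
Case A = False: the conjunct (¬B ∧ A) ∨ (B ∧ A) becomes (¬B ∧ False) ∨ (B ∧ False) = False.
Both cases fail — unsatisfiable.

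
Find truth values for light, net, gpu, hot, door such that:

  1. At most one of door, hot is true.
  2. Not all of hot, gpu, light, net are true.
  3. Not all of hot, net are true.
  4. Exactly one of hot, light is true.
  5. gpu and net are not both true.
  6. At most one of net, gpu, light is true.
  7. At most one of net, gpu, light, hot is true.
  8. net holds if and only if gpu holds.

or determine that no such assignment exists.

light: False, net: False, gpu: False, hot: True, door: False

  (1) {door, hot}: 1 true — at most one ✓
  (2) {hot, gpu, light, net}: 1/4 true — not all ✓
  (3) {hot, net}: 1/2 true — not all ✓
  (4) {hot, light}: 1 true — exactly one ✓
  (5) gpu=F, net=F — not both ✓
  (6) {net, gpu, light}: 0 true — at most one ✓
  (7) {net, gpu, light, hot}: 1 true — at most one ✓
  (8) net=F, gpu=F — same ✓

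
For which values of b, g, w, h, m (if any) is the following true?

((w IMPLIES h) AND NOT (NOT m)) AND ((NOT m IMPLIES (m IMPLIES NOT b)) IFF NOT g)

b = True, g = False, w = False, h = False, m = True

  (w IMPLIES h) AND NOT (NOT m) = True
    w IMPLIES h = True
    NOT (NOT m) = True
      NOT m = False
  (NOT m IMPLIES (m IMPLIES NOT b)) IFF NOT g = True
    NOT m IMPLIES (m IMPLIES NOT b) = True
      NOT m = False
      m IMPLIES NOT b = False
        NOT b = False
    NOT g = True
Both conjuncts True, so the formula holds.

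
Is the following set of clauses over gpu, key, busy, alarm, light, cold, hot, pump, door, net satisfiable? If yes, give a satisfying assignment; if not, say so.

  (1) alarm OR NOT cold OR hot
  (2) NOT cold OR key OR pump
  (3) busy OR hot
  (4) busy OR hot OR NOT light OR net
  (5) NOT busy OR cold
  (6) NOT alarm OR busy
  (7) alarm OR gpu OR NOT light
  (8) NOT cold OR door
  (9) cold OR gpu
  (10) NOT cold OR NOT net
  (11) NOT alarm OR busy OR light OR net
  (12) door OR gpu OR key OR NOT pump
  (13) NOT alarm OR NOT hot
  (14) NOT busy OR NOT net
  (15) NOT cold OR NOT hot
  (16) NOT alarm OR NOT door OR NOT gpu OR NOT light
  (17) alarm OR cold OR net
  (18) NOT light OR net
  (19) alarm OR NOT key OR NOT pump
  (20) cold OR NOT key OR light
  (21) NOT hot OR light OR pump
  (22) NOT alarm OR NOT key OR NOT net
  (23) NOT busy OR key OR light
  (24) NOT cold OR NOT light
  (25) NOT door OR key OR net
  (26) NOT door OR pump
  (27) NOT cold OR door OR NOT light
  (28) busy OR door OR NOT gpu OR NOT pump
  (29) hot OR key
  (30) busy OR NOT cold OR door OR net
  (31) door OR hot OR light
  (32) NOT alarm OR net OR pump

gpu=T, key=F, busy=F, alarm=F, light=F, cold=F, hot=T, pump=T, door=T, net=T

Set gpu = True.
Set key = False.
  then (hot OR key) forces hot = True.
  then (NOT alarm OR NOT hot) forces alarm = False.
  then (NOT cold OR NOT hot) forces cold = False.
  then (alarm OR cold OR net) forces net = True.
  then (NOT busy OR cold) forces busy = False.
Set light = False.
  then (NOT hot OR light OR pump) forces pump = True.
  then (busy OR door OR NOT gpu OR NOT pump) forces door = True.
All clauses satisfied.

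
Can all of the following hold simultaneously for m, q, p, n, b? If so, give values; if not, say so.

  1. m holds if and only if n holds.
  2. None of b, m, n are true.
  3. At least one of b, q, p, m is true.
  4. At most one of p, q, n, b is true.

m: False, q: False, p: True, n: False, b: False

  (1) m=F, n=F — same ✓
  (2) {b, m, n}: 0 true — none ✓
  (3) {b, q, p, m}: 1 true — at least one ✓
  (4) {p, q, n, b}: 1 true — at most one ✓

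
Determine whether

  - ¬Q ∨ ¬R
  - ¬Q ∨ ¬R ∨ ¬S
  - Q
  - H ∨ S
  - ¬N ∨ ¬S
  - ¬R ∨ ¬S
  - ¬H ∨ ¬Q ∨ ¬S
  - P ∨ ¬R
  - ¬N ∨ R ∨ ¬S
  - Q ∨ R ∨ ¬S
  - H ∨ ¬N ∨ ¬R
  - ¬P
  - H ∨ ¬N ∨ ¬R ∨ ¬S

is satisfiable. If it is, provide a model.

H = False, N = False, P = False, S = True, Q = True, R = False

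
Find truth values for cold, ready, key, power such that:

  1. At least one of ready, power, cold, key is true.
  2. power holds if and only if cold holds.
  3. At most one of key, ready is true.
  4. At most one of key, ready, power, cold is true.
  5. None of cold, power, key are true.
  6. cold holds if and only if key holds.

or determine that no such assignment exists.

cold: False, ready: True, key: False, power: False

  (1) {ready, power, cold, key}: 1 true — at least one ✓
  (2) power=F, cold=F — same ✓
  (3) {key, ready}: 1 true — at most one ✓
  (4) {key, ready, power, cold}: 1 true — at most one ✓
  (5) {cold, power, key}: 0 true — none ✓
  (6) cold=F, key=F — same ✓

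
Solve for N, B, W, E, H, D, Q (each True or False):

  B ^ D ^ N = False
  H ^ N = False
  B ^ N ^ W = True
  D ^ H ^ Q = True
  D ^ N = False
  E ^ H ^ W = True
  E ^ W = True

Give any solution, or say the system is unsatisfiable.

N: False, B: False, W: True, E: False, H: False, D: False, Q: True

B ^ D ^ N = F ^ F ^ F = False ✓
H ^ N = F ^ F = False ✓
B ^ N ^ W = F ^ F ^ T = True ✓
D ^ H ^ Q = F ^ F ^ T = True ✓
D ^ N = F ^ F = False ✓
E ^ H ^ W = F ^ F ^ T = True ✓
E ^ W = F ^ T = True ✓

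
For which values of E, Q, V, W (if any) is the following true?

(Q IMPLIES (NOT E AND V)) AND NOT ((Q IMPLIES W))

E = False; Q = True; V = True; W = False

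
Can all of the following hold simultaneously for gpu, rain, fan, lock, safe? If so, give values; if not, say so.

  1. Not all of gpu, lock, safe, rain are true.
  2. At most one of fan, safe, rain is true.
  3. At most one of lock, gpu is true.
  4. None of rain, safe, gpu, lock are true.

gpu = False, rain = False, fan = True, lock = False, safe = False

  (1) {gpu, lock, safe, rain}: 0/4 true — not all ✓
  (2) {fan, safe, rain}: 1 true — at most one ✓
  (3) {lock, gpu}: 0 true — at most one ✓
  (4) {rain, safe, gpu, lock}: 0 true — none ✓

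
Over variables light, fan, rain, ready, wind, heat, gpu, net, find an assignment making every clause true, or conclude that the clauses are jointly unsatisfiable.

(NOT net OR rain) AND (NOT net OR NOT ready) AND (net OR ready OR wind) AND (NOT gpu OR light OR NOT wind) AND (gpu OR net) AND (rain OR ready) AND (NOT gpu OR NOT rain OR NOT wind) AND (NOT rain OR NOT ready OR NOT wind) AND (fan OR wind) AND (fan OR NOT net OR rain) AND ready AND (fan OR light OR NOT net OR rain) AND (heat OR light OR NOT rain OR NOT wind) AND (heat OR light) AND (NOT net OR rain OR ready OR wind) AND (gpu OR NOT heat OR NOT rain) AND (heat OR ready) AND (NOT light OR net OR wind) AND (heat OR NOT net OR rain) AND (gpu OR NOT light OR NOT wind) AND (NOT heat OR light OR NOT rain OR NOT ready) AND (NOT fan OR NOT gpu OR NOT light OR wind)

Unit clause (ready) forces ready = True.
In (NOT net OR NOT ready) only NOT net is left, so net = False.
In (gpu OR net) only gpu is left, so gpu = True.
Set light = True.
  then (NOT light OR net OR wind) forces wind = True.
  then (NOT gpu OR NOT rain OR NOT wind) forces rain = False.
Set fan = False.
Set heat = True.
All clauses satisfied.

light = True, fan = False, rain = False, ready = True, wind = True, heat = True, gpu = True, net = False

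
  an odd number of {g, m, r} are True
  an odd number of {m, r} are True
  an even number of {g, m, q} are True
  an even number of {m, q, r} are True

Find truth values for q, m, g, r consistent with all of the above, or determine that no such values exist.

q = True, m = True, g = False, r = False

{g, m, r}: 1 true → odd ✓
{m, r}: 1 true → odd ✓
{g, m, q}: 2 true → even ✓
{m, q, r}: 2 true → even ✓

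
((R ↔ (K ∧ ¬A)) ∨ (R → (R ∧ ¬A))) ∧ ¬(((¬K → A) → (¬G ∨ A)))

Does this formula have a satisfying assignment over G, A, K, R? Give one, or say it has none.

G = True; A = False; K = True; R = False

  (R ↔ (K ∧ ¬A)) ∨ (R → (R ∧ ¬A)) = True
    R ↔ (K ∧ ¬A) = False
      K ∧ ¬A = True
        ¬A = True
    R → (R ∧ ¬A) = True
      R ∧ ¬A = False
        ¬A = True
  ¬(((¬K → A) → (¬G ∨ A))) = True
    (¬K → A) → (¬G ∨ A) = False
      ¬K → A = True
        ¬K = False
      ¬G ∨ A = False
        ¬G = False
Both conjuncts True, so the formula holds.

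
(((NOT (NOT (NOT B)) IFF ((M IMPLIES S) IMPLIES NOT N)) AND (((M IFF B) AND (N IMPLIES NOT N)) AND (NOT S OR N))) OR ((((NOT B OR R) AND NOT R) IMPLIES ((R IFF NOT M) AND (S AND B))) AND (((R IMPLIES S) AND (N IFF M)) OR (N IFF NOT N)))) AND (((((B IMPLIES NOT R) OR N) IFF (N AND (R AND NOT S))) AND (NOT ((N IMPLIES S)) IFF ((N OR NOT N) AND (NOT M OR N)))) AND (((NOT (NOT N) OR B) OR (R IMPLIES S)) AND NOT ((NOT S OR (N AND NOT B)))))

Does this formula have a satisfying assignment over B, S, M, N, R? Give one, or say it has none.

Unsatisfiable

Case S = True: the formula simplifies to (((NOT (NOT (NOT B)) IFF NOT N) AND (((M IFF B) AND (N IMPLIES NOT N)) AND N)) OR ((((NOT B OR R) AND NOT R) IMPLIES ((R IFF NOT M) AND B)) AND ((N IFF M) OR (N IFF NOT N)))) AND ((NOT (((B IMPLIES NOT R) OR N)) AND NOT (((N OR NOT N) AND (NOT M OR N)))) AND NOT ((N AND NOT B))).
  N = True: the conjunct NOT (((B IMPLIES NOT R) OR N)) becomes NOT (((B IMPLIES NOT R) OR True)) = False.
  N = False: simplifies to ((((NOT B OR R) AND NOT R) IMPLIES ((R IFF NOT M) AND B)) AND NOT M) AND (NOT ((B IMPLIES NOT R)) AND NOT (NOT M)).
    M = True: the conjunct NOT M is False.
    M = False: the conjunct NOT (NOT M) becomes NOT (NOT False) = False.
Case S = False: the conjunct NOT ((NOT S OR (N AND NOT B))) becomes NOT ((True OR (N AND NOT B))) = False.
Both cases fail — unsatisfiable.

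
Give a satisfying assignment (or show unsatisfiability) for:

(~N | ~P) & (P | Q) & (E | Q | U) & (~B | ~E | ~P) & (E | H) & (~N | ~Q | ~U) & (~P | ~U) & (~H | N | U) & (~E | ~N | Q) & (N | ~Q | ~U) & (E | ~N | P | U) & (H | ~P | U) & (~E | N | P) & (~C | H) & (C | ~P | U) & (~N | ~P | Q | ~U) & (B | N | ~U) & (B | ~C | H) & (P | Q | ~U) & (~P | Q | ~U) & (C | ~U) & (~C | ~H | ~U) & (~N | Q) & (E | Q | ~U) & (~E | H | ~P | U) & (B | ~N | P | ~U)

Set E = True.
Try P = True:
  (~N | ~P) forces N = False.
  (~B | ~E | ~P) forces B = False.
  (~P | ~U) forces U = False.
  (~H | N | U) forces H = False.
  clause (H | ~P | U) is falsified — backtrack.
So P = False.
  then (P | Q) forces Q = True.
  then (~E | N | P) forces N = True.
  then (~N | ~Q | ~U) forces U = False.
Set B = False.
Set C = False.
Set H = True.
All clauses satisfied.

E = True, P = False, B = False, N = True, U = False, Q = True, C = False, H = True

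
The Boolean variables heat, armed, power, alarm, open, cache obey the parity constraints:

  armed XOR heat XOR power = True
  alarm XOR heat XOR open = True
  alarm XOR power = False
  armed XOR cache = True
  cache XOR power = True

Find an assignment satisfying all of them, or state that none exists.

heat = True, armed = False, power = False, alarm = False, open = False, cache = True

armed XOR heat XOR power = F XOR T XOR F = True ✓
alarm XOR heat XOR open = F XOR T XOR F = True ✓
alarm XOR power = F XOR F = False ✓
armed XOR cache = F XOR T = True ✓
cache XOR power = T XOR F = True ✓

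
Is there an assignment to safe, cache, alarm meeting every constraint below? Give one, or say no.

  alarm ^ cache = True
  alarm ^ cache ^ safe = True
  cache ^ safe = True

safe=F, cache=T, alarm=F

alarm ^ cache = F ^ T = True ✓
alarm ^ cache ^ safe = F ^ T ^ F = True ✓
cache ^ safe = T ^ F = True ✓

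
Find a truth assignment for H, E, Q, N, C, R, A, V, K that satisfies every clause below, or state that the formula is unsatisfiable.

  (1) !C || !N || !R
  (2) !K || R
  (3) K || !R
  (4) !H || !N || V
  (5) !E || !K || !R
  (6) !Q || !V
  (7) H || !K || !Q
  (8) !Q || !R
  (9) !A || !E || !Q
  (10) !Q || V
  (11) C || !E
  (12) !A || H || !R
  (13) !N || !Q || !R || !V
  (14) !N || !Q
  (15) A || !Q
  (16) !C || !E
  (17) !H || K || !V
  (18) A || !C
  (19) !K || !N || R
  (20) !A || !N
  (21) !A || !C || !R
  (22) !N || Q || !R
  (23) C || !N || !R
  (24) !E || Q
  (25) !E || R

Set H = False.
Try E = True:
  (C || !E) forces C = True.
  clause (!C || !E) is falsified — backtrack.
So E = False.
Try Q = True:
  (!Q || !V) forces V = False.
  clause (!Q || V) is falsified — backtrack.
So Q = False.
Set N = False.
Set C = True.
  then (A || !C) forces A = True.
  then (!A || !C || !R) forces R = False.
  then (!K || R) forces K = False.
Set V = True.
All clauses satisfied.

H: False; E: False; Q: False; N: False; C: True; R: False; A: True; V: True; K: False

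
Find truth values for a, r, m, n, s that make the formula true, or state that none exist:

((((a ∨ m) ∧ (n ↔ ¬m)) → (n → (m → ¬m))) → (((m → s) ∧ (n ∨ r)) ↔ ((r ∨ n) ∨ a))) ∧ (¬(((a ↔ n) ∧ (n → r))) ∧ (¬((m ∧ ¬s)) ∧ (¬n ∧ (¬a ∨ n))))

Unsatisfiable — no assignment works.

Case n = True: the conjunct ¬n is False.
Case n = False: the formula simplifies to (((m → s) ∧ r) ↔ (r ∨ a)) ∧ (¬(¬a) ∧ (¬((m ∧ ¬s)) ∧ ¬a)).
  a = True: the conjunct ¬a is False.
  a = False: the conjunct ¬(¬a) becomes ¬(¬False) = False.
Both cases fail — unsatisfiable.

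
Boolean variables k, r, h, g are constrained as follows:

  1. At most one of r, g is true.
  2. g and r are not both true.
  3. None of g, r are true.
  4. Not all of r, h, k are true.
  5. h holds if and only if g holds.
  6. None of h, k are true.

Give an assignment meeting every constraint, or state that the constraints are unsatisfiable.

k: False; r: False; h: False; g: False

  (1) {r, g}: 0 true — at most one ✓
  (2) g=F, r=F — not both ✓
  (3) {g, r}: 0 true — none ✓
  (4) {r, h, k}: 0/3 true — not all ✓
  (5) h=F, g=F — same ✓
  (6) {h, k}: 0 true — none ✓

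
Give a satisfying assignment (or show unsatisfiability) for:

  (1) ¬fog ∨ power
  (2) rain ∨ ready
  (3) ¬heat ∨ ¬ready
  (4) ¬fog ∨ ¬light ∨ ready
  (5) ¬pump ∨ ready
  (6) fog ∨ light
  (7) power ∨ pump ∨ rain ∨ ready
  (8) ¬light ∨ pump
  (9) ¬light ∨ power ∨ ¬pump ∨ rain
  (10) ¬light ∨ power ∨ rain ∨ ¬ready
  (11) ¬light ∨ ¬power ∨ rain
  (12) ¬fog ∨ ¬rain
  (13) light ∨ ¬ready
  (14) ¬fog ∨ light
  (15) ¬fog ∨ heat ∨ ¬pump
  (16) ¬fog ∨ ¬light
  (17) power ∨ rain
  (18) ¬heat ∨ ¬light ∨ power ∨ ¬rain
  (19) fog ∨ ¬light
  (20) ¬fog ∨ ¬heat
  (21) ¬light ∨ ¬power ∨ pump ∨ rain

Unsatisfiable

Case light = True:
  (¬light ∨ pump) forces pump = True.
  (¬pump ∨ ready) forces ready = True.
  (¬heat ∨ ¬ready) forces heat = False.
  (¬fog ∨ heat ∨ ¬pump) forces fog = False.
  Clause (fog ∨ ¬light) is falsified — contradiction.
Case light = False:
  (fog ∨ light) forces fog = True.
  Clause (¬fog ∨ light) is falsified — contradiction.
Both cases fail, so the formula is unsatisfiable.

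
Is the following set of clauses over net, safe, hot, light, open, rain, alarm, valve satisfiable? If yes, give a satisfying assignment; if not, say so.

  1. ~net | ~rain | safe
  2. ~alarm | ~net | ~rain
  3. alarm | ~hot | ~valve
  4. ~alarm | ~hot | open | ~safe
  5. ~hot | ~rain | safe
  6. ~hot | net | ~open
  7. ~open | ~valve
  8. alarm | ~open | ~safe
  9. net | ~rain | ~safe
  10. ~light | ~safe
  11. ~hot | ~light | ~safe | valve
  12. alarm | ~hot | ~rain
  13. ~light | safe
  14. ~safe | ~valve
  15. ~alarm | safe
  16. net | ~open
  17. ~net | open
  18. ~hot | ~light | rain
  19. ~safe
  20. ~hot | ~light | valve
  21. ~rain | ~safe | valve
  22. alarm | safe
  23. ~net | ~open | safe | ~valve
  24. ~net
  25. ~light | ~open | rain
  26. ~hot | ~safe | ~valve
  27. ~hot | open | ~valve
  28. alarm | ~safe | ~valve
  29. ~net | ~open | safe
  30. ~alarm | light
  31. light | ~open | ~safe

Case safe = True:
  Clause (~safe) is falsified — contradiction.
Case safe = False:
  (~light | safe) forces light = False.
  (~alarm | safe) forces alarm = False.
  Clause (alarm | safe) is falsified — contradiction.
Both cases fail, so the formula is unsatisfiable.

No satisfying assignment exists.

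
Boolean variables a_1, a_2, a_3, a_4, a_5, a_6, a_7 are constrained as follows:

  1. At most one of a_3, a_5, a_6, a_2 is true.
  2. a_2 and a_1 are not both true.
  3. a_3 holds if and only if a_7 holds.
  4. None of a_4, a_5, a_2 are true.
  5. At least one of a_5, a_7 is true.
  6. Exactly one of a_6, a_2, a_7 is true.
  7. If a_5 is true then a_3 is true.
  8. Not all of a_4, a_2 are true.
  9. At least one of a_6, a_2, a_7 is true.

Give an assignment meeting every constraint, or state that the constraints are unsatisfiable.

a_1 = True, a_2 = False, a_3 = True, a_4 = False, a_5 = False, a_6 = False, a_7 = True

  (1) {a_3, a_5, a_6, a_2}: 1 true — at most one ✓
  (2) a_2=F, a_1=T — not both ✓
  (3) a_3=T, a_7=T — same ✓
  (4) {a_4, a_5, a_2}: 0 true — none ✓
  (5) {a_5, a_7}: 1 true — at least one ✓
  (6) {a_6, a_2, a_7}: 1 true — exactly one ✓
  (7) a_5=F ⇒ a_3: vacuous ✓
  (8) {a_4, a_2}: 0/2 true — not all ✓
  (9) {a_6, a_2, a_7}: 1 true — at least one ✓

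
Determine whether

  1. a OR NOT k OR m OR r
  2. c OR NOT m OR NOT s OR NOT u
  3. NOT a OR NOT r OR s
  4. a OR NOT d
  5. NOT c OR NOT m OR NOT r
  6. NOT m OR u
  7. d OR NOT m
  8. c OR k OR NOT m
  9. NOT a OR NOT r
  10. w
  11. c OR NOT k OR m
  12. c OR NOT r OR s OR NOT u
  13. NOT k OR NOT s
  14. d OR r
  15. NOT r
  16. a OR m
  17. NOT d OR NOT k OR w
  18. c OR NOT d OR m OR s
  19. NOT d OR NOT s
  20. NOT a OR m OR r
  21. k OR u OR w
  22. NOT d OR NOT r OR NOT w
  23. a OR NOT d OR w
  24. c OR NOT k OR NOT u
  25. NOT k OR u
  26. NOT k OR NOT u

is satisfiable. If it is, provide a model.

Unit clause (w) forces w = True.
Unit clause (NOT r) forces r = False.
In (d OR r) only d is left, so d = True.
In (NOT d OR NOT s) only NOT s is left, so s = False.
In (a OR NOT d) only a is left, so a = True.
In (NOT a OR m OR r) only m is left, so m = True.
In (NOT m OR u) only u is left, so u = True.
In (NOT k OR NOT u) only NOT k is left, so k = False.
In (c OR k OR NOT m) only c is left, so c = True.
All clauses satisfied.

u=T; r=F; w=T; a=T; s=F; m=T; d=T; k=F; c=T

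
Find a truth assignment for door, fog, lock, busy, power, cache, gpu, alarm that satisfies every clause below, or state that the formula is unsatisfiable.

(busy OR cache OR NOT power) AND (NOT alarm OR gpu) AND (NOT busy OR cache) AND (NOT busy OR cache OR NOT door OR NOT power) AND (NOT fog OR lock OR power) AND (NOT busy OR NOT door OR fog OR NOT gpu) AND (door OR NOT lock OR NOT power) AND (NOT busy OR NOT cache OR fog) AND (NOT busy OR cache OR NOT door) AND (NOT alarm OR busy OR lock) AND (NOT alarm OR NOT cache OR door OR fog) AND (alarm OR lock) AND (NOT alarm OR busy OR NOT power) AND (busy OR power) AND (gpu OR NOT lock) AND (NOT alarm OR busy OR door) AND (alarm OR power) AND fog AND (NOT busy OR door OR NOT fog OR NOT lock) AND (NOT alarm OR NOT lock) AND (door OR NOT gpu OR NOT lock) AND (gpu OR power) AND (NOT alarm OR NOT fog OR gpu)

door=F; fog=T; lock=F; busy=T; power=T; cache=T; gpu=T; alarm=T

Unit clause (fog) forces fog = True.
Set door = False.
Try lock = True:
  (door OR NOT lock OR NOT power) forces power = False.
  (busy OR power) forces busy = True.
  clause (NOT busy OR door OR NOT fog OR NOT lock) is falsified — backtrack.
So lock = False.
  then (NOT fog OR lock OR power) forces power = True.
  then (alarm OR lock) forces alarm = True.
  then (NOT alarm OR busy OR NOT power) forces busy = True.
  then (NOT alarm OR NOT fog OR gpu) forces gpu = True.
  then (NOT busy OR cache) forces cache = True.
All clauses satisfied.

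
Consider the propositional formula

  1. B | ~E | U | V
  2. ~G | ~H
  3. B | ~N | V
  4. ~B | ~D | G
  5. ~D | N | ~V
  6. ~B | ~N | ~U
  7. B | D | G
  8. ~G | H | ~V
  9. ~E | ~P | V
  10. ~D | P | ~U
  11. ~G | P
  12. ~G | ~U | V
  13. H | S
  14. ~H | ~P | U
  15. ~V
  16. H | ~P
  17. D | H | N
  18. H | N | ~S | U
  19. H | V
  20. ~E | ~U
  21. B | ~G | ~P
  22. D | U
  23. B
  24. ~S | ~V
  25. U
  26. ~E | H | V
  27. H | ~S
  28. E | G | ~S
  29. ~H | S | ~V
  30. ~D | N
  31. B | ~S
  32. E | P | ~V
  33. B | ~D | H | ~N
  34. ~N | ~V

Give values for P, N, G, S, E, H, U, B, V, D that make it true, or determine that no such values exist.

P: False; N: False; G: False; S: False; E: False; H: True; U: True; B: True; V: False; D: False

Unit clause (~V) forces V = False.
In (H | V) only H is left, so H = True.
Unit clause (B) forces B = True.
Unit clause (U) forces U = True.
In (~G | ~H) only ~G is left, so G = False.
In (~B | ~D | G) only ~D is left, so D = False.
In (~B | ~N | ~U) only ~N is left, so N = False.
In (~E | ~U) only ~E is left, so E = False.
In (E | G | ~S) only ~S is left, so S = False.
Set P = False.
All clauses satisfied.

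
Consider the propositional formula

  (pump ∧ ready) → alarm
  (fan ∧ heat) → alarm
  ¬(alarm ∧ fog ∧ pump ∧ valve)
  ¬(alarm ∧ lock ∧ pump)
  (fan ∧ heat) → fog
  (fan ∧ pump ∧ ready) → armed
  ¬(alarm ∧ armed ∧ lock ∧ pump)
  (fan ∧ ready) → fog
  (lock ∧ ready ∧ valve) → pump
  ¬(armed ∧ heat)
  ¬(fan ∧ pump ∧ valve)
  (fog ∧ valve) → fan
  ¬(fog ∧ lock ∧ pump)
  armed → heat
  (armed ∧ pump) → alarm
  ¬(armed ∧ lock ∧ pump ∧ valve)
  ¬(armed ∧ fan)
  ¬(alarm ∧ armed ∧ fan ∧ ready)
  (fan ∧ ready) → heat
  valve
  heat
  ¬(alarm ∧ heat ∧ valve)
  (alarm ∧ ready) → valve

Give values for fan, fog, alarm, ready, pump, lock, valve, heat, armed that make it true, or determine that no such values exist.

fan = False, fog = False, alarm = False, ready = True, pump = False, lock = False, valve = True, heat = True, armed = False

Unit clause (valve) forces valve = True.
Unit clause (heat) forces heat = True.
In (¬alarm ∨ ¬heat ∨ ¬valve) only ¬alarm is left, so alarm = False.
In (alarm ∨ ¬fan ∨ ¬heat) only ¬fan is left, so fan = False.
In (fan ∨ ¬fog ∨ ¬valve) only ¬fog is left, so fog = False.
In (¬armed ∨ ¬heat) only ¬armed is left, so armed = False.
Set ready = True.
  then (alarm ∨ ¬pump ∨ ¬ready) forces pump = False.
  then (¬lock ∨ pump ∨ ¬ready ∨ ¬valve) forces lock = False.
All clauses satisfied.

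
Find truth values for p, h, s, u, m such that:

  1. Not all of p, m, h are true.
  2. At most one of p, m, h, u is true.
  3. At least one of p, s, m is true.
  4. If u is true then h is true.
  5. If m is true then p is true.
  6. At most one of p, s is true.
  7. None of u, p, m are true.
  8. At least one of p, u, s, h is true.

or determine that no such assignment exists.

p=F; h=T; s=T; u=F; m=F

  (1) {p, m, h}: 1/3 true — not all ✓
  (2) {p, m, h, u}: 1 true — at most one ✓
  (3) {p, s, m}: 1 true — at least one ✓
  (4) u=F ⇒ h: vacuous ✓
  (5) m=F ⇒ p: vacuous ✓
  (6) {p, s}: 1 true — at most one ✓
  (7) {u, p, m}: 0 true — none ✓
  (8) {p, u, s, h}: 2 true — at least one ✓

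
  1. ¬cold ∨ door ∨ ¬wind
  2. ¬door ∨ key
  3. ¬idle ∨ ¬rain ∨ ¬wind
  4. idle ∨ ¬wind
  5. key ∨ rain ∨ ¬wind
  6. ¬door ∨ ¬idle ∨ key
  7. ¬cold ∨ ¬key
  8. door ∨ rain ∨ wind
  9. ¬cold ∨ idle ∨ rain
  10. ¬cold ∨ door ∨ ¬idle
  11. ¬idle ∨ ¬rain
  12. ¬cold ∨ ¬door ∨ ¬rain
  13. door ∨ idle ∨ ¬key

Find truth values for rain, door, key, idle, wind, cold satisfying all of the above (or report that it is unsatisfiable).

Set rain = False.
Set door = False.
  then (door ∨ rain ∨ wind) forces wind = True.
  then (¬cold ∨ door ∨ ¬wind) forces cold = False.
  then (idle ∨ ¬wind) forces idle = True.
  then (key ∨ rain ∨ ¬wind) forces key = True.
All clauses satisfied.

rain = False; door = False; key = True; idle = True; wind = True; cold = False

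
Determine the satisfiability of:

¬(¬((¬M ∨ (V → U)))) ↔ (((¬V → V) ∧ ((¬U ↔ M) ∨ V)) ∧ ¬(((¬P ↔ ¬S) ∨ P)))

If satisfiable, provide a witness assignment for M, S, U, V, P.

M = True; S = False; U = False; V = True; P = False

  ¬(¬((¬M ∨ (V → U)))) ↔ (((¬V → V) ∧ ((¬U ↔ M) ∨ V)) ∧ ¬(((¬P ↔ ¬S) ∨ P))) = True
    ¬(¬((¬M ∨ (V → U)))) = False
      ¬((¬M ∨ (V → U))) = True
        ¬M ∨ (V → U) = False
          ¬M = False
          V → U = False
    ((¬V → V) ∧ ((¬U ↔ M) ∨ V)) ∧ ¬(((¬P ↔ ¬S) ∨ P)) = False
      (¬V → V) ∧ ((¬U ↔ M) ∨ V) = True
        ¬V → V = True
          ¬V = False
        (¬U ↔ M) ∨ V = True
          ¬U ↔ M = True
            ¬U = True
      ¬(((¬P ↔ ¬S) ∨ P)) = False
        (¬P ↔ ¬S) ∨ P = True
          ¬P ↔ ¬S = True
            ¬P = True
            ¬S = True
The formula evaluates to True.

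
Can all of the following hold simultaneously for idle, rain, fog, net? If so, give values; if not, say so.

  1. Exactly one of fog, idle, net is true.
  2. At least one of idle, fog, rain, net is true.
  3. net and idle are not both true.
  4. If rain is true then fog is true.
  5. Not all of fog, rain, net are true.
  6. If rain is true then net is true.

idle = False; rain = False; fog = False; net = True

  (1) {fog, idle, net}: 1 true — exactly one ✓
  (2) {idle, fog, rain, net}: 1 true — at least one ✓
  (3) net=T, idle=F — not both ✓
  (4) rain=F ⇒ fog: vacuous ✓
  (5) {fog, rain, net}: 1/3 true — not all ✓
  (6) rain=F ⇒ net: vacuous ✓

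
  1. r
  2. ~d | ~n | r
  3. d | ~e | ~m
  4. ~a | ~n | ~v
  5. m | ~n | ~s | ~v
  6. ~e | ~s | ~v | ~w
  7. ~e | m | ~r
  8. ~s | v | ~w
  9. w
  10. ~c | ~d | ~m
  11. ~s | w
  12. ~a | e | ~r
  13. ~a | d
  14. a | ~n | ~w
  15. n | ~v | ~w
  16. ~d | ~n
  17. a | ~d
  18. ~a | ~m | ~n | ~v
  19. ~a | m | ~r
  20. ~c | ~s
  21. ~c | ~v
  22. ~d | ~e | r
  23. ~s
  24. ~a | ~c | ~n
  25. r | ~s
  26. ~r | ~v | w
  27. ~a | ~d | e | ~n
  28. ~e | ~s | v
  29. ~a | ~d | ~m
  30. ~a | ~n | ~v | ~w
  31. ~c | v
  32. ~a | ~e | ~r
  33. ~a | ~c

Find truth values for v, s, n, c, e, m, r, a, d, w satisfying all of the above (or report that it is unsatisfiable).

v=F, s=F, n=F, c=F, e=F, m=F, r=T, a=F, d=F, w=T

Unit clause (r) forces r = True.
Unit clause (w) forces w = True.
Unit clause (~s) forces s = False.
Try v = True:
  (n | ~v | ~w) forces n = True.
  (~a | ~n | ~v) forces a = False.
  clause (a | ~n | ~w) is falsified — backtrack.
So v = False.
  then (~c | v) forces c = False.
Set n = False.
Try e = True:
  (~e | m | ~r) forces m = True.
  (d | ~e | ~m) forces d = True.
  (a | ~d) forces a = True.
  clause (~a | ~d | ~m) is falsified — backtrack.
So e = False.
  then (~a | e | ~r) forces a = False.
  then (a | ~d) forces d = False.
Set m = False.
All clauses satisfied.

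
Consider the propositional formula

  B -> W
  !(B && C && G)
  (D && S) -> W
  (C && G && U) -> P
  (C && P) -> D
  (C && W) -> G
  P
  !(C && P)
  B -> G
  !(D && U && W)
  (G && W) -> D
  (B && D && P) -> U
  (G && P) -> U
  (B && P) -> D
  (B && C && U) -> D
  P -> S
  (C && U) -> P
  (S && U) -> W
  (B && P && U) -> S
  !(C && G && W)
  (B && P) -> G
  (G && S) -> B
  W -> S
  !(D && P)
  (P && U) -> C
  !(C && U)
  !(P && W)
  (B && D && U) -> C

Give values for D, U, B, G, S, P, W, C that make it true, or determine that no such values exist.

D: False; U: False; B: False; G: False; S: True; P: True; W: False; C: False

Unit clause (P) forces P = True.
In (!P || S) only S is left, so S = True.
In (!C || !P) only !C is left, so C = False.
In (!D || !P) only !D is left, so D = False.
In (!P || !W) only !W is left, so W = False.
In (C || !P || !U) only !U is left, so U = False.
In (!B || D || !P) only !B is left, so B = False.
In (!G || !P || U) only !G is left, so G = False.
All clauses satisfied.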